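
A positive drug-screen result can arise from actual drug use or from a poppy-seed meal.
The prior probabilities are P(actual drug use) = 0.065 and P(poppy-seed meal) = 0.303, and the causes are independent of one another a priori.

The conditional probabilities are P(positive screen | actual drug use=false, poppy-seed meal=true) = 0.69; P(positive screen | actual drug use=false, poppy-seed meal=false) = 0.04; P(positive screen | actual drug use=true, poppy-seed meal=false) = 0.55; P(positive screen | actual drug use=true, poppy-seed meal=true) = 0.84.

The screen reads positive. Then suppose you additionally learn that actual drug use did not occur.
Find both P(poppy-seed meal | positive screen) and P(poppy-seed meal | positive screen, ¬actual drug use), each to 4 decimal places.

P(poppy-seed meal | positive screen) ≈ 0.8061; P(poppy-seed meal | positive screen, ¬actual drug use) ≈ 0.8823

Sum P(positive screen|·) weighted by the priors over the 4 (actual drug use, poppy-seed meal) configurations:
  P(positive screen) = 0.04·0.935·0.697 + 0.69·0.935·0.303 + 0.55·0.065·0.697 + 0.84·0.065·0.303
        = 0.026068 + 0.195480 + 0.024918 + 0.016544 = 0.263010
Configurations with poppy-seed meal contribute 0.212024, so
  P(poppy-seed meal | positive screen) = 0.212024 / 0.263010 ≈ 0.8061

Now also conditioning on actual drug use≠true:
P(positive screen | ¬actual drug use) = 0.04*0.697 + 0.69*0.303 = 0.027880 + 0.209070 = 0.236950
Of this, 0.209070 comes from 0.69*0.303 (the poppy-seed meal=true cases).
P(poppy-seed meal | positive screen, ¬actual drug use) = 0.209070 / 0.236950 ≈ 0.8823
Ruling out actual drug use raises the posterior on poppy-seed meal — the flip side of explaining away.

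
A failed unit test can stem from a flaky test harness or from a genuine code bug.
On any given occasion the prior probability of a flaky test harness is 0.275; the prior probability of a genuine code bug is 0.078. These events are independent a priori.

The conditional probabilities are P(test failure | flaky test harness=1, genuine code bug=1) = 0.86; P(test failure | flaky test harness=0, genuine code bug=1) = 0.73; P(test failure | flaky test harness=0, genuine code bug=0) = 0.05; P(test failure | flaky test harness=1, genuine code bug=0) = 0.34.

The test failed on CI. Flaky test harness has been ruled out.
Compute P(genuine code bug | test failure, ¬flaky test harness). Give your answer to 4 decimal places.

P(genuine code bug | test failure, ¬flaky test harness) ≈ 0.5526

By total probability over both values of genuine code bug:
  P(test failure | ¬flaky test harness) = 0.05×0.922 + 0.73×0.078
        = 0.046100 + 0.056940 = 0.103040
The terms with genuine code bug present sum to 0.056940, so
  P(genuine code bug | test failure, ¬flaky test harness) = 0.056940 / 0.103040 ≈ 0.5526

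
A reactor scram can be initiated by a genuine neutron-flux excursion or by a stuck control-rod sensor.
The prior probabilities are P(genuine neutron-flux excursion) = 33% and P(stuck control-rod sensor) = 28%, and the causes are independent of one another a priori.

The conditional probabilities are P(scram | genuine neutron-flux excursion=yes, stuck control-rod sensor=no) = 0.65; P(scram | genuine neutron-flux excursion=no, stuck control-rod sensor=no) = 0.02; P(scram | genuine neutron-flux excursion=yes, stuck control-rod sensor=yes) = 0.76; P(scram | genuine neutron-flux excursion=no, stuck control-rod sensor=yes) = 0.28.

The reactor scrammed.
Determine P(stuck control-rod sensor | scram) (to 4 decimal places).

P(stuck control-rod sensor | scram) ≈ 0.4279

Sum P(scram|·) weighted by the priors over the 4 (genuine neutron-flux excursion, stuck control-rod sensor) configurations:
  P(scram) = 0.02*0.67*0.72 + 0.28*0.67*0.28 + 0.65*0.33*0.72 + 0.76*0.33*0.28
        = 0.009648 + 0.052528 + 0.154440 + 0.070224 = 0.286840
The terms with stuck control-rod sensor present sum to 0.122752, so
  P(stuck control-rod sensor | scram) = 0.122752 / 0.286840 ≈ 0.4279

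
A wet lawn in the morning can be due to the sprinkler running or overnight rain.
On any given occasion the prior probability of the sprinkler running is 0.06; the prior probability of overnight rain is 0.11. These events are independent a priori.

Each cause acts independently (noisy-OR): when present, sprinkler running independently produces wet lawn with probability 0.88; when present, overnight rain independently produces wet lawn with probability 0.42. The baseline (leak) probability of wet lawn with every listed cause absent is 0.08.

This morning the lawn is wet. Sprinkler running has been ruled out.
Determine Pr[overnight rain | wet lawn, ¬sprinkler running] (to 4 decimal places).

Under noisy-OR, P(wet lawn | causes) = 1 − (1−0.08)·∏(1−qᵢ) over the active causes.
P(wet lawn | ¬sprinkler running) = 0.08·0.89 + 0.4664·0.11 = 0.071200 + 0.051304 = 0.122504
The overnight rain-present share is 0.4664·0.11 = 0.051304.
So P(overnight rain | wet lawn, ¬sprinkler running) = 0.051304/0.122504 ≈ 0.4188.

Pr[overnight rain | wet lawn, ¬sprinkler running] ≈ 0.4188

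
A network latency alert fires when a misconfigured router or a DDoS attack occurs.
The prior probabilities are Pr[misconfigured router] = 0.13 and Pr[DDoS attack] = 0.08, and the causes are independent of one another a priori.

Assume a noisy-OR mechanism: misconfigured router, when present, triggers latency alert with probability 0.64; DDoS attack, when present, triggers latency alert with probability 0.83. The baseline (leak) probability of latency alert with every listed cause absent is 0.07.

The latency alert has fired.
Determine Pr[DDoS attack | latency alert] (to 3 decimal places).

Under noisy-OR, P(latency alert | causes) = 1 − (1−0.07)·∏(1−qᵢ) over the active causes.
Enumerate the 4 (misconfigured router, DDoS attack) configurations and weight by the priors:
  P(latency alert) = 0.07×0.87×0.92 + 0.8419×0.87×0.08 + 0.6652×0.13×0.92 + 0.943084×0.13×0.08
        = 0.056028 + 0.058596 + 0.079558 + 0.009808 = 0.203990
Configurations with DDoS attack contribute 0.068404, so
  P(DDoS attack | latency alert) = 0.068404 / 0.203990 ≈ 0.335

Pr[DDoS attack | latency alert] ≈ 0.335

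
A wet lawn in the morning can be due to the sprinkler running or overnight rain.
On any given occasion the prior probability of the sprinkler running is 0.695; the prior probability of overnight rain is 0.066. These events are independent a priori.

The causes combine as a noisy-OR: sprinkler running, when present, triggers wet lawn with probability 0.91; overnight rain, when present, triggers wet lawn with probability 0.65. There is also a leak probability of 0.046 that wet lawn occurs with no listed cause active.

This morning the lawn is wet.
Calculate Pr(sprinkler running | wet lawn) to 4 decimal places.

Under noisy-OR, P(wet lawn | causes) = 1 − (1−0.046)·∏(1−qᵢ) over the active causes.
P(wet lawn) = 0.046*0.305*0.934 + 0.6661*0.305*0.066 + 0.91414*0.695*0.934 + 0.969949*0.695*0.066 = 0.013104 + 0.013409 + 0.593396 + 0.044492 = 0.664401
Of this, 0.637888 comes from 0.593396 + 0.044492 (the sprinkler running=true cases).
P(sprinkler running | wet lawn) = 0.637888 / 0.664401 ≈ 0.9601

Pr(sprinkler running | wet lawn) ≈ 0.9601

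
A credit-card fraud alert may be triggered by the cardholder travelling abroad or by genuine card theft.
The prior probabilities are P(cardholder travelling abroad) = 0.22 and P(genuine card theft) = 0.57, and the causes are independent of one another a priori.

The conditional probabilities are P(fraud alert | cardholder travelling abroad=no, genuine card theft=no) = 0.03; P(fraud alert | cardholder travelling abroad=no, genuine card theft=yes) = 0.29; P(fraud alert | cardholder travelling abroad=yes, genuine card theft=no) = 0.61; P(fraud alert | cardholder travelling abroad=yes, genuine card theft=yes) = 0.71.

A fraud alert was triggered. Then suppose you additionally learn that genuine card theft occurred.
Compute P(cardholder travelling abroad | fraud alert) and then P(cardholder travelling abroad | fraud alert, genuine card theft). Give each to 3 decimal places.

P(cardholder travelling abroad | fraud alert) ≈ 0.514; P(cardholder travelling abroad | fraud alert, genuine card theft) ≈ 0.408

Numerator (weight on configurations with cardholder travelling abroad): 0.057706 + 0.089034 = 0.146740
The normalizing constant is 0.03·0.78·0.43 + 0.29·0.78·0.57 + 0.61·0.22·0.43 + 0.71·0.22·0.57 = 0.285736
Posterior = 0.146740 / 0.285736 ≈ 0.514

With the extra evidence:
Sum P(fraud alert|·) weighted by the priors over both values of cardholder travelling abroad:
  P(fraud alert | genuine card theft) = 0.29×0.78 + 0.71×0.22
        = 0.226200 + 0.156200 = 0.382400
Keeping only the cardholder travelling abroad-present terms gives 0.156200, so
  P(cardholder travelling abroad | fraud alert, genuine card theft) = 0.156200 / 0.382400 ≈ 0.408
— genuine card theft explains away the evidence for cardholder travelling abroad.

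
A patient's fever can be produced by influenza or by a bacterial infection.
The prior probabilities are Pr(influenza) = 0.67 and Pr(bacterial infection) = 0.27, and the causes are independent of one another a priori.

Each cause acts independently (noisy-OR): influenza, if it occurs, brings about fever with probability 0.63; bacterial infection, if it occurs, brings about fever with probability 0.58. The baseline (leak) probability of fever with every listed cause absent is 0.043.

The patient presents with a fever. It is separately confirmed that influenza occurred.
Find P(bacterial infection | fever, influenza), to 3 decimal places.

P(bacterial infection | fever, influenza) ≈ 0.328

Under noisy-OR, P(fever | causes) = 1 − (1−0.043)·∏(1−qᵢ) over the active causes.
Enumerate both values of bacterial infection and weight by the priors:
  P(fever | influenza) = 0.64591×0.73 + 0.851282×0.27
        = 0.471514 + 0.229846 = 0.701360
Configurations with bacterial infection contribute 0.229846, so
  P(bacterial infection | fever, influenza) = 0.229846 / 0.701360 ≈ 0.328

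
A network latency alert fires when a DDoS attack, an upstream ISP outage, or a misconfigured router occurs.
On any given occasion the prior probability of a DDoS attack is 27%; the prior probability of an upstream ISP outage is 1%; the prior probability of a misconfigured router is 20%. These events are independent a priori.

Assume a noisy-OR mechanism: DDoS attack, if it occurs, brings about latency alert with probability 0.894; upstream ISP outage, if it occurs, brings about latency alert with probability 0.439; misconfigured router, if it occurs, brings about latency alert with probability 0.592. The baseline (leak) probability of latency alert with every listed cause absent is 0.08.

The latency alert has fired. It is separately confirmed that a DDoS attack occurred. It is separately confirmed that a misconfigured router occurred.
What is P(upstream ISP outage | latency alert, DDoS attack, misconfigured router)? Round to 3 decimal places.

P(upstream ISP outage | latency alert, DDoS attack, misconfigured router) ≈ 0.010

Under noisy-OR, P(latency alert | causes) = 1 − (1−0.08)·∏(1−qᵢ) over the active causes.
Sum P(latency alert|·) weighted by the priors over both values of upstream ISP outage:
  P(latency alert | DDoS attack, misconfigured router) = 0.960212*0.99 + 0.977679*0.01
        = 0.950610 + 0.009777 = 0.960387
Keeping only the upstream ISP outage-present terms gives 0.009777, so
  P(upstream ISP outage | latency alert, DDoS attack, misconfigured router) = 0.009777 / 0.960387 ≈ 0.010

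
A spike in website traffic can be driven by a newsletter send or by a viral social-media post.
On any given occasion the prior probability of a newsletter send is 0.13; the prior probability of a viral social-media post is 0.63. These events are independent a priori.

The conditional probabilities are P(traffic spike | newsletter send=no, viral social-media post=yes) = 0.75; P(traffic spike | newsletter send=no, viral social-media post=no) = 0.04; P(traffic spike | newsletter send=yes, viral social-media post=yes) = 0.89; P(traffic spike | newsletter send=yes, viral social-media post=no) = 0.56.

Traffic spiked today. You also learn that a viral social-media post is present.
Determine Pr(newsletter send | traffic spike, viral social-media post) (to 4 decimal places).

Pr(newsletter send | traffic spike, viral social-media post) ≈ 0.1506

P(traffic spike | viral social-media post) = 0.75*0.87 + 0.89*0.13 = 0.652500 + 0.115700 = 0.768200
Restricting to configurations with newsletter send present: 0.89*0.13 = 0.115700.
P(newsletter send | traffic spike, viral social-media post) = 0.115700 / 0.768200 ≈ 0.1506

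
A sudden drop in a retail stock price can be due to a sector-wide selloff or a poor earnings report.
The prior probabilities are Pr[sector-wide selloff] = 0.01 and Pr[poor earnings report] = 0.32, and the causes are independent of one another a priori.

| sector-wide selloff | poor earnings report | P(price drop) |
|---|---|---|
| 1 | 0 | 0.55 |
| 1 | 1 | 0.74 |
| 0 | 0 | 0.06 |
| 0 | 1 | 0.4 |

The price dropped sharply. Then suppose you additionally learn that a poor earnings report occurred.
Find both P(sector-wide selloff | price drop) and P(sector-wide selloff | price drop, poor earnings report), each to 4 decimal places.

Sum P(price drop|·) weighted by the priors over the 4 (sector-wide selloff, poor earnings report) configurations:
  P(price drop) = 0.06·0.99·0.68 + 0.4·0.99·0.32 + 0.55·0.01·0.68 + 0.74·0.01·0.32
        = 0.040392 + 0.126720 + 0.003740 + 0.002368 = 0.173220
The terms with sector-wide selloff present sum to 0.006108, so
  P(sector-wide selloff | price drop) = 0.006108 / 0.173220 ≈ 0.0353

Now also conditioning on poor earnings report=true:
For the numerator, keep only sector-wide selloff=true terms: 0.74×0.01 = 0.007400
Denominator P(price drop | poor earnings report): 0.4×0.99 + 0.74×0.01 = 0.403400
Posterior = 0.007400 / 0.403400 ≈ 0.0183

P(sector-wide selloff | price drop) ≈ 0.0353; P(sector-wide selloff | price drop, poor earnings report) ≈ 0.0183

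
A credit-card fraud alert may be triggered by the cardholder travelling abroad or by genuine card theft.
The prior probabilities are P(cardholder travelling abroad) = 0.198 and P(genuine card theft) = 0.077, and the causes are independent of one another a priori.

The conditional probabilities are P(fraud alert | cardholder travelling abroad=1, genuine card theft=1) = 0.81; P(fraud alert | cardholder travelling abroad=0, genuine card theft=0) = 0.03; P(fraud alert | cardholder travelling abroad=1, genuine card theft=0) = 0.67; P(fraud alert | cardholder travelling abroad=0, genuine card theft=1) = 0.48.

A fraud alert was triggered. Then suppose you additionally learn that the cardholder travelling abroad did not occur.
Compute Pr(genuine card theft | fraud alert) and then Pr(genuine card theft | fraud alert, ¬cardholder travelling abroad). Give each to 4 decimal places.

Weight on genuine card theft=true, given the evidence: 0.029642 + 0.012349 = 0.041991
Normalizer over all consistent configurations: 0.03×0.802×0.923 + 0.48×0.802×0.077 + 0.67×0.198×0.923 + 0.81×0.198×0.077 = 0.186643
Posterior = 0.041991 / 0.186643 ≈ 0.2250

Now also conditioning on cardholder travelling abroad≠true:
P(fraud alert | ¬cardholder travelling abroad) = 0.03×0.923 + 0.48×0.077 = 0.027690 + 0.036960 = 0.064650
The genuine card theft-present share is 0.48×0.077 = 0.036960.
Hence the posterior is 0.036960/0.064650 ≈ 0.5717.

Pr(genuine card theft | fraud alert) ≈ 0.2250; Pr(genuine card theft | fraud alert, ¬cardholder travelling abroad) ≈ 0.5717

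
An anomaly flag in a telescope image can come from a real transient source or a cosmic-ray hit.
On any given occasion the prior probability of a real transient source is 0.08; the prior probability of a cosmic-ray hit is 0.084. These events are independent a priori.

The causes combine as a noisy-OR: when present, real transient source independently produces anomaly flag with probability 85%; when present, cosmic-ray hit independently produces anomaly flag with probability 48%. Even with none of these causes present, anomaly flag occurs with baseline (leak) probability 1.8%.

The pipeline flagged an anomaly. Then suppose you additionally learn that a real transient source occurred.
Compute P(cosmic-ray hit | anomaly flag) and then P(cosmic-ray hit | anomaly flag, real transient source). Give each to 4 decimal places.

P(cosmic-ray hit | anomaly flag) ≈ 0.3618; P(cosmic-ray hit | anomaly flag, real transient source) ≈ 0.0903

Under noisy-OR, P(anomaly flag | causes) = 1 − (1−0.018)·∏(1−qᵢ) over the active causes.
For the numerator, keep only cosmic-ray hit=true terms: 0.037818 + 0.006205 = 0.044023
Denominator P(anomaly flag): 0.018*0.92*0.916 + 0.48936*0.92*0.084 + 0.8527*0.08*0.916 + 0.923404*0.08*0.084 = 0.121678
Posterior = 0.044023 / 0.121678 ≈ 0.3618

Now also conditioning on real transient source=true:
P(anomaly flag | real transient source) = 0.8527*0.916 + 0.923404*0.084 = 0.781073 + 0.077566 = 0.858639
The cosmic-ray hit-present share is 0.923404*0.084 = 0.077566.
So P(cosmic-ray hit | anomaly flag, real transient source) = 0.077566/0.858639 ≈ 0.0903.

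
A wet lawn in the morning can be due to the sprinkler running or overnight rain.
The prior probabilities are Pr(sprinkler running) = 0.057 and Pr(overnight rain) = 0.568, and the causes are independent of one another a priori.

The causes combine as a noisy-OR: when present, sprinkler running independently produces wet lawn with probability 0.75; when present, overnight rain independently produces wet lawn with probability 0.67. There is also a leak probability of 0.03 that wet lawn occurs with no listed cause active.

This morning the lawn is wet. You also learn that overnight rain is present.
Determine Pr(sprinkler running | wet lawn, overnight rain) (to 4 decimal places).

Pr(sprinkler running | wet lawn, overnight rain) ≈ 0.0756

Under noisy-OR, P(wet lawn | causes) = 1 − (1−0.03)·∏(1−qᵢ) over the active causes.
Numerator (weight on configurations with sprinkler running): 0.919975×0.057 = 0.052439
The normalizing constant is 0.6799×0.943 + 0.919975×0.057 = 0.693585
P(sprinkler running | wet lawn, overnight rain) = 0.052439/0.693585 ≈ 0.0756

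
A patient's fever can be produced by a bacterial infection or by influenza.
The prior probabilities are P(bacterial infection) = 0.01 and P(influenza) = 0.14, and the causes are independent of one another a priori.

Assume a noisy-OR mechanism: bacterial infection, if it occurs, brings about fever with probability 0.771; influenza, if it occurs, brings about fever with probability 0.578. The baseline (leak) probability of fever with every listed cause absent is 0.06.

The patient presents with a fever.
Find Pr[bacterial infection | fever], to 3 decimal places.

Pr[bacterial infection | fever] ≈ 0.056

Under noisy-OR, P(fever | causes) = 1 − (1−0.06)·∏(1−qᵢ) over the active causes.
For the numerator, keep only bacterial infection=true terms: 0.006749 + 0.001273 = 0.008022
The normalizing constant is 0.06*0.99*0.86 + 0.60332*0.99*0.14 + 0.78474*0.01*0.86 + 0.90916*0.01*0.14 = 0.142726
P(bacterial infection | fever) = 0.008022/0.142726 ≈ 0.056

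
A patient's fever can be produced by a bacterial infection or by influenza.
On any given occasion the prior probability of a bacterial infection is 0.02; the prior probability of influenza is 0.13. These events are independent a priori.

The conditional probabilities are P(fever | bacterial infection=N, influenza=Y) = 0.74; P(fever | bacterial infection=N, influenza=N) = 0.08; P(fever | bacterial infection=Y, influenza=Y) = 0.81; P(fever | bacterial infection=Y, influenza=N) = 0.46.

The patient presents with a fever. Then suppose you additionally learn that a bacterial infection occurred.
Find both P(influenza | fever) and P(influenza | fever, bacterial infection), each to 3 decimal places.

P(influenza | fever) ≈ 0.558; P(influenza | fever, bacterial infection) ≈ 0.208

Numerator (weight on configurations with influenza): 0.094276 + 0.002106 = 0.096382
Normalizer over all consistent configurations: 0.08×0.98×0.87 + 0.74×0.98×0.13 + 0.46×0.02×0.87 + 0.81×0.02×0.13 = 0.172594
P(influenza | fever) = 0.096382/0.172594 ≈ 0.558

Now also conditioning on bacterial infection=true:
Weight on influenza=true, given the evidence: 0.81*0.13 = 0.105300
The normalizing constant is 0.46*0.87 + 0.81*0.13 = 0.505500
P(influenza | fever, bacterial infection) = 0.105300/0.505500 ≈ 0.208
The drop from 0.558 to 0.208 is the explaining-away (discounting) effect.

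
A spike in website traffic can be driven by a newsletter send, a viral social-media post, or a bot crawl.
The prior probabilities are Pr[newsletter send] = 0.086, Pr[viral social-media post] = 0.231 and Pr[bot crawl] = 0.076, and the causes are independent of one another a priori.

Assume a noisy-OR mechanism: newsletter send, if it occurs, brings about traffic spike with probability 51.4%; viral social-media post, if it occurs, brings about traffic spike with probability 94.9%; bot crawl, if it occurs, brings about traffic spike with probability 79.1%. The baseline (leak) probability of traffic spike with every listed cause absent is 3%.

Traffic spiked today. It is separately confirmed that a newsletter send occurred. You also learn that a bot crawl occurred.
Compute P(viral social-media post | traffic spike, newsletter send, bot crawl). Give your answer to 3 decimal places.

Under noisy-OR, P(traffic spike | causes) = 1 − (1−0.03)·∏(1−qᵢ) over the active causes.
Sum P(traffic spike|·) weighted by the priors over both values of viral social-media post:
  P(traffic spike | newsletter send, bot crawl) = 0.901473*0.769 + 0.994975*0.231
        = 0.693233 + 0.229839 = 0.923072
The terms with viral social-media post present sum to 0.229839, so
  P(viral social-media post | traffic spike, newsletter send, bot crawl) = 0.229839 / 0.923072 ≈ 0.249

P(viral social-media post | traffic spike, newsletter send, bot crawl) ≈ 0.249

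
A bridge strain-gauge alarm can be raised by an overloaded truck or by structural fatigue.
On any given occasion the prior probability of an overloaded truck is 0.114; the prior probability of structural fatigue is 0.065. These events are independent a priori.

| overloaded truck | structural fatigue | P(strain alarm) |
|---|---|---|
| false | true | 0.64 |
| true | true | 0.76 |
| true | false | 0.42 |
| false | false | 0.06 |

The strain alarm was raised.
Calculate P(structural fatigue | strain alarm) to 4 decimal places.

P(structural fatigue | strain alarm) ≈ 0.3102

Numerator (weight on configurations with structural fatigue): 0.036858 + 0.005632 = 0.042490
Normalizer over all consistent configurations: 0.06×0.886×0.935 + 0.64×0.886×0.065 + 0.42×0.114×0.935 + 0.76×0.114×0.065 = 0.136963
P(structural fatigue | strain alarm) = 0.042490/0.136963 ≈ 0.3102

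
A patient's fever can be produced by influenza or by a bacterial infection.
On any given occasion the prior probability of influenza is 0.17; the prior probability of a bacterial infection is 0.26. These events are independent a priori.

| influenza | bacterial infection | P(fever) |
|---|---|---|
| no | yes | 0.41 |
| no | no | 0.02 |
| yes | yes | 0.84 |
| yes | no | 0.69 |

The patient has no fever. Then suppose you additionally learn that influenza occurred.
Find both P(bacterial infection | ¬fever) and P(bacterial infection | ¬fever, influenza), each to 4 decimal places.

P(bacterial infection | ¬fever) ≈ 0.1733; P(bacterial infection | ¬fever, influenza) ≈ 0.1535

Enumerate the 4 (influenza, bacterial infection) configurations and weight by the priors:
  P(¬fever) = 0.98×0.83×0.74 + 0.59×0.83×0.26 + 0.31×0.17×0.74 + 0.16×0.17×0.26
        = 0.601916 + 0.127322 + 0.038998 + 0.007072 = 0.775308
The terms with bacterial infection present sum to 0.134394, so
  P(bacterial infection | ¬fever) = 0.134394 / 0.775308 ≈ 0.1733

With the extra evidence:
For the numerator, keep only bacterial infection=true terms: 0.16×0.26 = 0.041600
Denominator P(¬fever | influenza): 0.31×0.74 + 0.16×0.26 = 0.271000
P(bacterial infection | ¬fever, influenza) = 0.041600/0.271000 ≈ 0.1535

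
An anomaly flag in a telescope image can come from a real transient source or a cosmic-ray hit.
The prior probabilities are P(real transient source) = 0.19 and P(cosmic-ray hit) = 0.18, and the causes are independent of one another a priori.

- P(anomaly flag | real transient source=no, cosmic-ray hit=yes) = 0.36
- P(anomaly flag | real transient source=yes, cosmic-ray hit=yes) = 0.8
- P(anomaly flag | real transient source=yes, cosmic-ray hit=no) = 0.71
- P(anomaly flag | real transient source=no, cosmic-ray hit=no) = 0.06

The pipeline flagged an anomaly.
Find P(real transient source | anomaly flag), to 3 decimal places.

P(real transient source | anomaly flag) ≈ 0.599

Numerator (weight on configurations with real transient source): 0.110618 + 0.027360 = 0.137978
Normalizer over all consistent configurations: 0.06·0.81·0.82 + 0.36·0.81·0.18 + 0.71·0.19·0.82 + 0.8·0.19·0.18 = 0.230318
P(real transient source | anomaly flag) = 0.137978/0.230318 ≈ 0.599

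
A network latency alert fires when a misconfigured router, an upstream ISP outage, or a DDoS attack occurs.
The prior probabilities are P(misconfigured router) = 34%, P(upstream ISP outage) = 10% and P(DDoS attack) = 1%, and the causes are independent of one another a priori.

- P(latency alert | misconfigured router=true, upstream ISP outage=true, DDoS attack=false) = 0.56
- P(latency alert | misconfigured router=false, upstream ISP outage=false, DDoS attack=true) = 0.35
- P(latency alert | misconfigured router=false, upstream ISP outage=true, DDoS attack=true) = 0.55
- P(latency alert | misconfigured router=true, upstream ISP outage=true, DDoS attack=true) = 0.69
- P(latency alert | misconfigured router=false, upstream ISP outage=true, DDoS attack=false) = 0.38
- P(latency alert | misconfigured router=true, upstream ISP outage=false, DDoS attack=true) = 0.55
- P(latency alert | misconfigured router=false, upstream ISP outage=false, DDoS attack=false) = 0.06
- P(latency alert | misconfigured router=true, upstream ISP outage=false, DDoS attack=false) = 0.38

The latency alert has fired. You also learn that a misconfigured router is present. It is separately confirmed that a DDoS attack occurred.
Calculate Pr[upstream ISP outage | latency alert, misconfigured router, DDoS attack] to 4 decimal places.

Sum P(latency alert|·) weighted by the priors over both values of upstream ISP outage:
  P(latency alert | misconfigured router, DDoS attack) = 0.55*0.9 + 0.69*0.1
        = 0.495000 + 0.069000 = 0.564000
The terms with upstream ISP outage present sum to 0.069000, so
  P(upstream ISP outage | latency alert, misconfigured router, DDoS attack) = 0.069000 / 0.564000 ≈ 0.1223

Pr[upstream ISP outage | latency alert, misconfigured router, DDoS attack] ≈ 0.1223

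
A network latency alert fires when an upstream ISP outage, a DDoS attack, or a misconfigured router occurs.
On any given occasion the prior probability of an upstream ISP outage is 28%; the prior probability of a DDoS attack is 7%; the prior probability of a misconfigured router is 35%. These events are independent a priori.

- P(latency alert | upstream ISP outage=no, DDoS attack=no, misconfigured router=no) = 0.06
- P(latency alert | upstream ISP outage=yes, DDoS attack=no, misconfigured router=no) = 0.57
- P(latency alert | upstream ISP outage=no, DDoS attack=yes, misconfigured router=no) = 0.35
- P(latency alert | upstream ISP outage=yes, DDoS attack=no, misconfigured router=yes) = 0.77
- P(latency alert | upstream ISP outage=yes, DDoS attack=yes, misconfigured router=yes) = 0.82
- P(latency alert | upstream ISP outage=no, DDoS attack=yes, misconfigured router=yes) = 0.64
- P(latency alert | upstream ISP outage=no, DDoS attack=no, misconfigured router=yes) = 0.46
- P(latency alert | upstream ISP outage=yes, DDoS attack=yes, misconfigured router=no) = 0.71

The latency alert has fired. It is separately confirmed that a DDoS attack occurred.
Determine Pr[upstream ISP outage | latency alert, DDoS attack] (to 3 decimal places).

P(latency alert | DDoS attack) = 0.35·0.72·0.65 + 0.64·0.72·0.35 + 0.71·0.28·0.65 + 0.82·0.28·0.35 = 0.163800 + 0.161280 + 0.129220 + 0.080360 = 0.534660
The upstream ISP outage-present share is 0.129220 + 0.080360 = 0.209580.
Hence the posterior is 0.209580/0.534660 ≈ 0.392.

Pr[upstream ISP outage | latency alert, DDoS attack] ≈ 0.392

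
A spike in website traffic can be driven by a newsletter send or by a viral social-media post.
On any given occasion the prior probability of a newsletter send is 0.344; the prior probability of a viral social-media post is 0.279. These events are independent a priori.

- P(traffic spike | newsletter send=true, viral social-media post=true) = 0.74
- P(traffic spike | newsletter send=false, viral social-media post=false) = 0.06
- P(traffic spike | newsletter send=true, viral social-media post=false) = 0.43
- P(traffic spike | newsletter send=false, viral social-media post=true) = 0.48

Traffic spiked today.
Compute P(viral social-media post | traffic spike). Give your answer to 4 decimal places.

P(viral social-media post | traffic spike) ≈ 0.5406

P(traffic spike) = 0.06*0.656*0.721 + 0.48*0.656*0.279 + 0.43*0.344*0.721 + 0.74*0.344*0.279 = 0.028379 + 0.087852 + 0.106650 + 0.071022 = 0.293903
The viral social-media post-present share is 0.087852 + 0.071022 = 0.158874.
P(viral social-media post | traffic spike) = 0.158874 / 0.293903 ≈ 0.5406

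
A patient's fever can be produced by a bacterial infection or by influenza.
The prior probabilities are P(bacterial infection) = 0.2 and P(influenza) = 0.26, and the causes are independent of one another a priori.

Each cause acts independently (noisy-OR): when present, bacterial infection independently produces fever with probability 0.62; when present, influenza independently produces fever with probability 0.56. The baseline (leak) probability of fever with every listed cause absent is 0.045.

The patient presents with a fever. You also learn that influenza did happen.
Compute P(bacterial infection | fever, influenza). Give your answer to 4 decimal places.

P(bacterial infection | fever, influenza) ≈ 0.2660

Under noisy-OR, P(fever | causes) = 1 − (1−0.045)·∏(1−qᵢ) over the active causes.
P(fever | influenza) = 0.5798×0.8 + 0.840324×0.2 = 0.463840 + 0.168065 = 0.631905
Of this, 0.168065 comes from 0.840324×0.2 (the bacterial infection=true cases).
Hence the posterior is 0.168065/0.631905 ≈ 0.2660.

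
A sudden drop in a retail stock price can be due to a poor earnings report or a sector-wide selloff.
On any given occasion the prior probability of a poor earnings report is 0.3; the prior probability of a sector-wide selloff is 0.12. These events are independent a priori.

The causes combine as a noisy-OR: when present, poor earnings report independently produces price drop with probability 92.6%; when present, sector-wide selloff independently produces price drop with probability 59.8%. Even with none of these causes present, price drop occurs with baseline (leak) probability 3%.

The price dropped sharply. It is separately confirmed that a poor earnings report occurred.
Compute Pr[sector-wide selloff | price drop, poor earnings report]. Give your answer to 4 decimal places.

Pr[sector-wide selloff | price drop, poor earnings report] ≈ 0.1249

Under noisy-OR, P(price drop | causes) = 1 − (1−0.03)·∏(1−qᵢ) over the active causes.
Weight on sector-wide selloff=true, given the evidence: 0.971144·0.12 = 0.116537
The normalizing constant is 0.92822·0.88 + 0.971144·0.12 = 0.933371
P(sector-wide selloff | price drop, poor earnings report) = 0.116537/0.933371 ≈ 0.1249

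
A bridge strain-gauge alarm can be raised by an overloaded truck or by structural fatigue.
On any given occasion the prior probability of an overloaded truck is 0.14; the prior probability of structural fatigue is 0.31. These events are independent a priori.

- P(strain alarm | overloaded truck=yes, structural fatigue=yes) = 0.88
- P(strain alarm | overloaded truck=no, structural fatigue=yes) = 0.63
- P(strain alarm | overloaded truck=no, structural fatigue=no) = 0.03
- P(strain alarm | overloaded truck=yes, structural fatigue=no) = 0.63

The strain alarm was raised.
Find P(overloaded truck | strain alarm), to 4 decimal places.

For the numerator, keep only overloaded truck=true terms: 0.060858 + 0.038192 = 0.099050
The normalizing constant is 0.03*0.86*0.69 + 0.63*0.86*0.31 + 0.63*0.14*0.69 + 0.88*0.14*0.31 = 0.284810
P(overloaded truck | strain alarm) = 0.099050/0.284810 ≈ 0.3478

P(overloaded truck | strain alarm) ≈ 0.3478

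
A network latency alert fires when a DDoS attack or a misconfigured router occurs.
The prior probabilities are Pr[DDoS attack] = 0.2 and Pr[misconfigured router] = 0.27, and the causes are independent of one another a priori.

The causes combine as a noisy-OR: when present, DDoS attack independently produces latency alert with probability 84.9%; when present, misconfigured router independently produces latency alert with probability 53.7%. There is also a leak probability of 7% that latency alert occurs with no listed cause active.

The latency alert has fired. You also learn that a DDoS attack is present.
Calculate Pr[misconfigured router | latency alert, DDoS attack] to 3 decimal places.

Pr[misconfigured router | latency alert, DDoS attack] ≈ 0.287

Under noisy-OR, P(latency alert | causes) = 1 − (1−0.07)·∏(1−qᵢ) over the active causes.
P(latency alert | DDoS attack) = 0.85957·0.73 + 0.934981·0.27 = 0.627486 + 0.252445 = 0.879931
Of this, 0.252445 comes from 0.934981·0.27 (the misconfigured router=true cases).
So P(misconfigured router | latency alert, DDoS attack) = 0.252445/0.879931 ≈ 0.287.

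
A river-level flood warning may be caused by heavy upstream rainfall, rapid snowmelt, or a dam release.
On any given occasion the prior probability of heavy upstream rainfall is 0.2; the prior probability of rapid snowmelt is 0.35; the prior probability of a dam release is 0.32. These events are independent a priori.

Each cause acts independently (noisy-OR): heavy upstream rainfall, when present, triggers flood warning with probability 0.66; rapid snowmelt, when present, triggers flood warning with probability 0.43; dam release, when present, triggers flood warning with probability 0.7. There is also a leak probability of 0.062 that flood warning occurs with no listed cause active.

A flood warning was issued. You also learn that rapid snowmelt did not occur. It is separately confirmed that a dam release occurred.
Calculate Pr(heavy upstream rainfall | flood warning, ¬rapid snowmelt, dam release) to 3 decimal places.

Pr(heavy upstream rainfall | flood warning, ¬rapid snowmelt, dam release) ≈ 0.239

Under noisy-OR, P(flood warning | causes) = 1 − (1−0.062)·∏(1−qᵢ) over the active causes.
P(flood warning | ¬rapid snowmelt, dam release) = 0.7186×0.8 + 0.904324×0.2 = 0.574880 + 0.180865 = 0.755745
Of this, 0.180865 comes from 0.904324×0.2 (the heavy upstream rainfall=true cases).
P(heavy upstream rainfall | flood warning, ¬rapid snowmelt, dam release) = 0.180865 / 0.755745 ≈ 0.239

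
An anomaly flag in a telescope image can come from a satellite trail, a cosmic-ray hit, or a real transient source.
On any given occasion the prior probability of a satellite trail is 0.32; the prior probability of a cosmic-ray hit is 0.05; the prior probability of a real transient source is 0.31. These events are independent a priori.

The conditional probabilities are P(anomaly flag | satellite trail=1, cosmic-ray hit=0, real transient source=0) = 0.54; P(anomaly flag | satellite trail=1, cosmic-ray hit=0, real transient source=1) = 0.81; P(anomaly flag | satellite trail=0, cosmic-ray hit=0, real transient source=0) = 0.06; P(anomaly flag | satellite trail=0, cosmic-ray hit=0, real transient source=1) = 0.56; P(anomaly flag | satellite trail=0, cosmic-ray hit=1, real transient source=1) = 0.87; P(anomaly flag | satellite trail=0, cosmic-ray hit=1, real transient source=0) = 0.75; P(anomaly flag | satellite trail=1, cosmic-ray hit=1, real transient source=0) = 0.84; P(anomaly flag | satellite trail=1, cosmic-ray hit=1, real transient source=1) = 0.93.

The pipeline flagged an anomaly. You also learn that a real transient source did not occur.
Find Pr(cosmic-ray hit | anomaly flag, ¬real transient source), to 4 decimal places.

P(anomaly flag | ¬real transient source) = 0.06*0.68*0.95 + 0.75*0.68*0.05 + 0.54*0.32*0.95 + 0.84*0.32*0.05 = 0.038760 + 0.025500 + 0.164160 + 0.013440 = 0.241860
Restricting to configurations with cosmic-ray hit present: 0.025500 + 0.013440 = 0.038940.
Hence the posterior is 0.038940/0.241860 ≈ 0.1610.

Pr(cosmic-ray hit | anomaly flag, ¬real transient source) ≈ 0.1610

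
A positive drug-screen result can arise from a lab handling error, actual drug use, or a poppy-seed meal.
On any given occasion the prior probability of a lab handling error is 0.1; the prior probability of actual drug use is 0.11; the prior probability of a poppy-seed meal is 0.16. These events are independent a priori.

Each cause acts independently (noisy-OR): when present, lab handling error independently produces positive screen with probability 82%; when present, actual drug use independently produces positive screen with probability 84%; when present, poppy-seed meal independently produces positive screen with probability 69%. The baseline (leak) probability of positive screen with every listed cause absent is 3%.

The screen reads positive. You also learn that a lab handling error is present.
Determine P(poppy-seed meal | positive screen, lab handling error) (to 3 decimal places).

P(poppy-seed meal | positive screen, lab handling error) ≈ 0.177

Under noisy-OR, P(positive screen | causes) = 1 − (1−0.03)·∏(1−qᵢ) over the active causes.
Sum P(positive screen|·) weighted by the priors over the 4 (actual drug use, poppy-seed meal) configurations:
  P(positive screen | lab handling error) = 0.8254×0.89×0.84 + 0.945874×0.89×0.16 + 0.972064×0.11×0.84 + 0.99134×0.11×0.16
        = 0.617069 + 0.134692 + 0.089819 + 0.017448 = 0.859028
The terms with poppy-seed meal present sum to 0.152140, so
  P(poppy-seed meal | positive screen, lab handling error) = 0.152140 / 0.859028 ≈ 0.177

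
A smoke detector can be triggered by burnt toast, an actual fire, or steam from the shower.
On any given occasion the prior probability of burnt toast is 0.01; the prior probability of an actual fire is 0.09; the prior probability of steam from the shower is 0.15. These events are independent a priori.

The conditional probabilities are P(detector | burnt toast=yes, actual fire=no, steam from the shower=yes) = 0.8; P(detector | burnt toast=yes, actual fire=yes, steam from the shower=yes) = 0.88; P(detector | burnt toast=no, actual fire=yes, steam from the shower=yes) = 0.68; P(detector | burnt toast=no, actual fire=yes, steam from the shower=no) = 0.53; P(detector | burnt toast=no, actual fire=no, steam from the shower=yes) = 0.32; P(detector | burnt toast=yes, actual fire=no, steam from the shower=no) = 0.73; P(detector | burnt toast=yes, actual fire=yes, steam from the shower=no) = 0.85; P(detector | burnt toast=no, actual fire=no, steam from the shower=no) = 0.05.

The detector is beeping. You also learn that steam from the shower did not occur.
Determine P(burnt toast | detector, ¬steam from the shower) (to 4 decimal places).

Enumerate the 4 (burnt toast, actual fire) configurations and weight by the priors:
  P(detector | ¬steam from the shower) = 0.05*0.99*0.91 + 0.53*0.99*0.09 + 0.73*0.01*0.91 + 0.85*0.01*0.09
        = 0.045045 + 0.047223 + 0.006643 + 0.000765 = 0.099676
Keeping only the burnt toast-present terms gives 0.007408, so
  P(burnt toast | detector, ¬steam from the shower) = 0.007408 / 0.099676 ≈ 0.0743

P(burnt toast | detector, ¬steam from the shower) ≈ 0.0743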